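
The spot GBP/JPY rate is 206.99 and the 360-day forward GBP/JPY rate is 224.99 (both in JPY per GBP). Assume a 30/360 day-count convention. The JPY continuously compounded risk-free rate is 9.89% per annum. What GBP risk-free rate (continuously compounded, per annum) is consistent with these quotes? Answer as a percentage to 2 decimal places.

F = S·e^((r_JPY − r_GBP)T) ⇒ r_GBP = r_JPY − ln(F/S)/T
ln(224.99/206.99) = 0.083385; /(360/360) = 0.083385
r_GBP = 0.0989 − 0.083385 = 0.015515
r_GBP = 1.55%

1.55%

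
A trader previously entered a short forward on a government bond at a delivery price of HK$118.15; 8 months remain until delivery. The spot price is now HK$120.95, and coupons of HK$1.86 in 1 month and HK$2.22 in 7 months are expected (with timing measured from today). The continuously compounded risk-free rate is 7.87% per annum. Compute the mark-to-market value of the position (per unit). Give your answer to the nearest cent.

PV(remaining coupons) I = 1.86·e^(−0.0787·1/12) + 2.22·e^(−0.0787·7/12) = 3.9682
Current forward F = (S − I)·e^(rT) = (120.95 − 3.9682)·e^(0.0787·8/12) = 116.9818 × 1.053867 = 123.2833
Value (long) = (F − K)·e^(−rT) = (123.2833 − 118.15) × 0.948886 = 4.8709
Short position value = −(long value) = -HK$4.87

-HK$4.87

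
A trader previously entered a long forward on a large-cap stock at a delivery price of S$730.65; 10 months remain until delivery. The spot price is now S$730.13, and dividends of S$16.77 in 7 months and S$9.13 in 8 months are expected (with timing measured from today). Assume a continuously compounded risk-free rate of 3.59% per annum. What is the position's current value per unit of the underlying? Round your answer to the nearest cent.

-S$4.32

PV(remaining dividends) I = 16.77·e^(−0.0359·7/12) + 9.13·e^(−0.0359·8/12) = 25.3365
Current forward F = (S − I)·e^(rT) = (730.13 − 25.3365)·e^(0.0359·10/12) = 704.7935 × 1.030369 = 726.1974
Value (long) = (F − K)·e^(−rT) = (726.1974 − 730.65) × 0.970526 = -4.3214
Value = -S$4.32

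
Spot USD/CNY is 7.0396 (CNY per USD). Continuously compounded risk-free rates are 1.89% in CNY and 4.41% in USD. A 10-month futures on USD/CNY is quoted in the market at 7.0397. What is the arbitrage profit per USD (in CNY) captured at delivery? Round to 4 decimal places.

0.1464 per USD (in CNY)

Fair futures: F* = S·e^(carry·T), with carry = (r_CNY − r_USD) = 0.0189 − 0.0441 = -0.0252
F* = 7.0396 · e^(-0.0252 × 10/12) = 7.0396 · e^-0.021000 = 7.0396 × 0.979219 = 6.8933
Market 7.0397 > fair 6.8933: forward overpriced → cash-and-carry (buy spot, short the forward).
At maturity, profit = |F_mkt − F*| = |7.0397 − 6.8933| = 0.1464 per USD (in CNY)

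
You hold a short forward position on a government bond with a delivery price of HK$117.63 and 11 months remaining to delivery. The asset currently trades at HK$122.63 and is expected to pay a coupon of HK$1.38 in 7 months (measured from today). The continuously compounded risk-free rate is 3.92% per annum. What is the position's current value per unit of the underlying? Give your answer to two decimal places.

PV(remaining coupons) I = 1.38·e^(−0.0392·7/12) = 1.3488
Current forward F = (S − I)·e^(rT) = (122.63 − 1.3488)·e^(0.0392·11/12) = 121.2812 × 1.036587 = 125.7185
Value (long) = (F − K)·e^(−rT) = (125.7185 − 117.63) × 0.964705 = 7.8030
Short position value = −(long value) = -HK$7.80

-HK$7.80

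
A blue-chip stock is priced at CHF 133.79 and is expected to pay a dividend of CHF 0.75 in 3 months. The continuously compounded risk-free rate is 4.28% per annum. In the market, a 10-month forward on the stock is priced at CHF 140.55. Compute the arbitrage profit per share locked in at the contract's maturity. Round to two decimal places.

CHF 2.67 per share

PV(dividends) I = 0.75·e^(−0.0428·3/12) = 0.7420
Fair forward F* = (S − I)·e^(rT) = (133.79 − 0.7420)·e^0.035667 = 133.0480 × 1.036311 = 137.8791
Market CHF 140.55 > fair 137.8791: forward overpriced → cash-and-carry (borrow at r, buy the stock and collect the dividends, short the forward).
Profit at T = |F_mkt − F*| = |140.55 − 137.8791| = CHF 2.67 per share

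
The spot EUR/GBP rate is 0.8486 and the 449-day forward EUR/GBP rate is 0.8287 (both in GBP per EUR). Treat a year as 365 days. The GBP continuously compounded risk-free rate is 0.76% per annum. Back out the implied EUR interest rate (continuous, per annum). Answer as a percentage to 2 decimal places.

2.69%

F = S·e^((r_GBP − r_EUR)T) ⇒ r_EUR = r_GBP − ln(F/S)/T
ln(0.8287/0.8486) = -0.023730; /(449/365) = -0.019291
r_EUR = 0.0076 + 0.019291 = 0.026891
r_EUR = 2.69%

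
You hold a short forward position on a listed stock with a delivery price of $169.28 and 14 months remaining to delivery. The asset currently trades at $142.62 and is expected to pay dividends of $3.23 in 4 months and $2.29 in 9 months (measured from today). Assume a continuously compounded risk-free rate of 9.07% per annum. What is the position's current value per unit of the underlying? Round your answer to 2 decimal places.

PV(remaining dividends) I = 3.23·e^(−0.0907·4/12) + 2.29·e^(−0.0907·9/12) = 5.2732
Current forward F = (S − I)·e^(rT) = (142.62 − 5.2732)·e^(0.0907·14/12) = 137.3468 × 1.111618 = 152.6772
Value (long) = (F − K)·e^(−rT) = (152.6772 − 169.28) × 0.899590 = -14.9357
Short position value = −(long value) = $14.94

$14.94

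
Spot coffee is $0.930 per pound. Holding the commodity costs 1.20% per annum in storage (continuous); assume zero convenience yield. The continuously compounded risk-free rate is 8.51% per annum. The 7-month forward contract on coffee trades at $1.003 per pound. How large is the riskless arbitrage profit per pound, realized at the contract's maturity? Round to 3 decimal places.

$0.019 per pound

Fair forward: F* = S·e^(carry·T), with carry = (r + u) = 0.0851 + 0.0120 = 0.0971
F* = 0.930 · e^(0.0971 × 7/12) = 0.930 · e^0.056642 = 0.930 × 1.058277 = $0.9842
Market $1.003 > fair $0.9842: forward overpriced → cash-and-carry (buy spot, short the forward).
At maturity, profit = |F_mkt − F*| = |1.003 − 0.9842| = $0.019 per pound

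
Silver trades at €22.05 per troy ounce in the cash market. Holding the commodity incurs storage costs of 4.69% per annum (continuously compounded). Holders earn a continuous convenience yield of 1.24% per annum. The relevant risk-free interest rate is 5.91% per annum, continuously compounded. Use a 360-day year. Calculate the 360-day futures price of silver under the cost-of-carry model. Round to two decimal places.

€24.21 per troy ounce

Net carry = r + u − y = 0.0591 + 0.0469 − 0.0124 = 0.0936
F = S·e^((r+u−y)T) = 22.05 · e^(0.0936 × 360/360) = 22.05 · e^0.093600
= 22.05 × 1.098120 = €24.21 per troy ounce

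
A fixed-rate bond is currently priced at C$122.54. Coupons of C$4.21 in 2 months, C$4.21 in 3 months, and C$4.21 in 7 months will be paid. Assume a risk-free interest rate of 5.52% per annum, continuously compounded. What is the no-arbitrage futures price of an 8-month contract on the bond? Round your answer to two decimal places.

C$114.27

PV(coupons) I = 4.21·e^(−0.0552·2/12) + 4.21·e^(−0.0552·3/12) + 4.21·e^(−0.0552·7/12)
I = 4.1714 + 4.1523 + 4.0766 = 12.4003
F = (S − I)·e^(rT) = (122.54 − 12.4003) · e^(0.0552·8/12)
= 110.1397 · e^0.036800 = 110.1397 × 1.037486 = C$114.27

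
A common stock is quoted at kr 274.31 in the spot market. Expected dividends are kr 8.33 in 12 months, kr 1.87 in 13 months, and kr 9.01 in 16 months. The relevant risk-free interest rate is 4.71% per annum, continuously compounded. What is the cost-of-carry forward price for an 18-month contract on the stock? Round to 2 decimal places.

kr 274.87

PV(dividends) I = 8.33·e^(−0.0471·12/12) + 1.87·e^(−0.0471·13/12) + 9.01·e^(−0.0471·16/12)
I = 7.9468 + 1.7770 + 8.4616 = 18.1854
F = (S − I)·e^(rT) = (274.31 − 18.1854) · e^(0.0471·18/12)
= 256.1246 · e^0.070650 = 256.1246 × 1.073206 = kr 274.87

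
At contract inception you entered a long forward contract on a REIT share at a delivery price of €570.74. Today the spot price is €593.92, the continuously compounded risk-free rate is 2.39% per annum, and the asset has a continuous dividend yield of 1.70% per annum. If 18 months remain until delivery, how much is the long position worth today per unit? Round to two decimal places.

Current fair forward for the remaining 18 months: F = S·e^((r − q)·T), (r − q) = 0.0239 − 0.0170 = 0.0069
F = 593.92 · e^(0.0069 × 18/12) = 593.92 × 1.010404 = 600.0991
Value of long forward = (F − K)·e^(−rT) = (600.0991 − 570.74) · e^(−0.0239·18/12)
= 29.3591 × 0.964785 = 28.33

€28.33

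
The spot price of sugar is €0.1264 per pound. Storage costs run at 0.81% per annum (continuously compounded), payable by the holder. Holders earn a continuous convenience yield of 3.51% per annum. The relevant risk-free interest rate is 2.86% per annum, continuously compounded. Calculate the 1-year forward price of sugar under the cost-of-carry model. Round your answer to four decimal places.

€0.1266 per pound

Net carry = r + u − y = 0.0286 + 0.0081 − 0.0351 = 0.0016
F = S·e^((r+u−y)T) = 0.1264 · e^(0.0016 × 1) = 0.1264 · e^0.001600
= 0.1264 × 1.001601 = €0.1266 per pound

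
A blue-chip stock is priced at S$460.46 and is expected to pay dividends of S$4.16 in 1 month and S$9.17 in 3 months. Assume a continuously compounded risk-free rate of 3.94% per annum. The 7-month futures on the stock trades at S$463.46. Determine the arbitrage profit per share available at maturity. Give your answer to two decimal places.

S$5.83 per share

PV(dividends) I = 4.16·e^(−0.0394·1/12) + 9.17·e^(−0.0394·3/12) = 13.2265
Fair futures F* = (S − I)·e^(rT) = (460.46 − 13.2265)·e^0.022983 = 447.2335 × 1.023249 = 457.6312
Market S$463.46 > fair 457.6312: forward overpriced → cash-and-carry (borrow at r, buy the stock and collect the dividends, short the forward).
Profit at T = |F_mkt − F*| = |463.46 − 457.6312| = S$5.83 per share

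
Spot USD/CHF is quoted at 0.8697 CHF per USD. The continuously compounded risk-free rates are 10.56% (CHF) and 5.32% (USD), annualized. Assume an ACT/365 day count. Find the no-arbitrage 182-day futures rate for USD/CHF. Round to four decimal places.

F = S·e^((r_CHF − r_USD)T) = 0.8697 · e^((0.1056 − 0.0532) × 182/365)
= 0.8697 · e^0.026128 = 0.8697 × 1.026472
F = 0.8927 CHF per USD

0.8927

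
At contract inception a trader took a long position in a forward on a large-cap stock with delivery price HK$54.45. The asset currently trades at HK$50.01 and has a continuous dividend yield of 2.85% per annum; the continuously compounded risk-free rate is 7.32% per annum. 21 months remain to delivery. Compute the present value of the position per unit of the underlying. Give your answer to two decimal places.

Current fair forward for the remaining 21 months: F = S·e^((r − q)·T), (r − q) = 0.0732 − 0.0285 = 0.0447
F = 50.01 · e^(0.0447 × 21/12) = 50.01 × 1.081366 = 54.0791
Value of long forward = (F − K)·e^(−rT) = (54.0791 − 54.45) · e^(−0.0732·21/12)
= -0.3709 × 0.879765 = -0.33

-HK$0.33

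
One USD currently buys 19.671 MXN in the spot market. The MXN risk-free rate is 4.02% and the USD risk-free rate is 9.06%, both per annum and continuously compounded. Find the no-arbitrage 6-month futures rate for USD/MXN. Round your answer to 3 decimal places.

F = S·e^((r_MXN − r_USD)T) = 19.671 · e^((0.0402 − 0.0906) × 6/12)
= 19.671 · e^-0.025200 = 19.671 × 0.975115
F = 19.181 MXN per USD

19.181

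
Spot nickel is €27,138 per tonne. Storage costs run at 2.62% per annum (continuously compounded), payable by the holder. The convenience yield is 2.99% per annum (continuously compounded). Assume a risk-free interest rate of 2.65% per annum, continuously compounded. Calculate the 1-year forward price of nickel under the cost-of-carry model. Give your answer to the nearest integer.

Net carry = r + u − y = 0.0265 + 0.0262 − 0.0299 = 0.0228
F = S·e^((r+u−y)T) = 27138 · e^(0.0228 × 1) = 27138 · e^0.022800
= 27138 × 1.023062 = €27,764 per tonne

€27,764 per tonne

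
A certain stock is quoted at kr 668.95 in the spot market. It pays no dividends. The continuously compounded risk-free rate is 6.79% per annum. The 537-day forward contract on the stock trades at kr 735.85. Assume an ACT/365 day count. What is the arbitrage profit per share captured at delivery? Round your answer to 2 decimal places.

kr 3.38 per share

Fair forward: F* = S·e^(carry·T), with carry = r = 0.0679
F* = 668.95 · e^(0.0679 × 537/365) = 668.95 · e^0.099897 = 668.95 × 1.105057 = kr 739.2279
Market kr 735.85 < fair kr 739.2279: forward underpriced → reverse cash-and-carry (short spot, go long the forward).
At maturity, profit = |F_mkt − F*| = |735.85 − 739.2279| = kr 3.38 per share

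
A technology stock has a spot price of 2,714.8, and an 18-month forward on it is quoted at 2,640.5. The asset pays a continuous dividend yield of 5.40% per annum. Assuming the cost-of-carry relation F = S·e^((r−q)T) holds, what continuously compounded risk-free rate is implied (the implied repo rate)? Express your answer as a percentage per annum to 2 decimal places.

3.55%

From F = S·e^((r−q)T): (r − q) = ln(F/S)/T
ln(2640.5/2714.8) = ln(0.972632) = -0.027749
(r − q) = -0.027749 / (18/12) = -0.018499
r = ln(F/S)/T + q = -0.018499 + 0.0540 = 0.035501
r = 3.55%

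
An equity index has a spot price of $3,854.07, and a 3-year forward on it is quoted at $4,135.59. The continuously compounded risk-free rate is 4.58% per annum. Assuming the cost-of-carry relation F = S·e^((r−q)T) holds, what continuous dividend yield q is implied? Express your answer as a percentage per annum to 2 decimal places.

From F = S·e^((r−q)T): (r − q) = ln(F/S)/T
ln(4135.59/3854.07) = ln(1.073045) = 0.070500
(r − q) = 0.070500 / (3) = 0.023500
q = r − ln(F/S)/T = 0.0458 − 0.023500 = 0.022300
q = 2.23%

2.23%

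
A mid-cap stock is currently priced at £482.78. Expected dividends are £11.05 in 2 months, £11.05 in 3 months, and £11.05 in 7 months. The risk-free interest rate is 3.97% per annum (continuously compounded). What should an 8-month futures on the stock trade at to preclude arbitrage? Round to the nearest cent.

£462.14

PV(dividends) I = 11.05·e^(−0.0397·2/12) + 11.05·e^(−0.0397·3/12) + 11.05·e^(−0.0397·7/12)
I = 10.9771 + 10.9409 + 10.7970 = 32.7150
F = (S − I)·e^(rT) = (482.78 − 32.7150) · e^(0.0397·8/12)
= 450.0650 · e^0.026467 = 450.0650 × 1.026820 = £462.14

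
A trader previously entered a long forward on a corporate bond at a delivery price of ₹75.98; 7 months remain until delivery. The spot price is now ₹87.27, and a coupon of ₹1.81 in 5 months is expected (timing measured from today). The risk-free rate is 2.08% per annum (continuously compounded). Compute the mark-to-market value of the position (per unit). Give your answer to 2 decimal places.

PV(remaining coupons) I = 1.81·e^(−0.0208·5/12) = 1.7944
Current forward F = (S − I)·e^(rT) = (87.27 − 1.7944)·e^(0.0208·7/12) = 85.4756 × 1.012207 = 86.5190
Value (long) = (F − K)·e^(−rT) = (86.5190 − 75.98) × 0.987940 = 10.4119
Value = ₹10.41

₹10.41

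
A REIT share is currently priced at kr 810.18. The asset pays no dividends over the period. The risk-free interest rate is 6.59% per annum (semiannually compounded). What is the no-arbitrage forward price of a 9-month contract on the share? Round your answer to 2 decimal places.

F = S · (1+r/2)^(2T)
= 810.18 × 1.049830
F = kr 850.55

kr 850.55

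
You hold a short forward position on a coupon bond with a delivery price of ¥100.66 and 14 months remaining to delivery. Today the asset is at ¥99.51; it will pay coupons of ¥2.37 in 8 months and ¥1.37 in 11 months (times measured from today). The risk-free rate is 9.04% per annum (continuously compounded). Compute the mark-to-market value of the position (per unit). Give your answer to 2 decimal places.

-¥5.43

PV(remaining coupons) I = 2.37·e^(−0.0904·8/12) + 1.37·e^(−0.0904·11/12) = 3.4924
Current forward F = (S − I)·e^(rT) = (99.51 − 3.4924)·e^(0.0904·14/12) = 96.0176 × 1.111229 = 106.6975
Value (long) = (F − K)·e^(−rT) = (106.6975 − 100.66) × 0.899904 = 5.4332
Short position value = −(long value) = -¥5.43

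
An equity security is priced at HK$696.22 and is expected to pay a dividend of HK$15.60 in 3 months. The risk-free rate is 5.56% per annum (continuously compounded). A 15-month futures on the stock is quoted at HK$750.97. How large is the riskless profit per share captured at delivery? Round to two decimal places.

PV(dividends) I = 15.60·e^(−0.0556·3/12) = 15.3847
Fair futures F* = (S − I)·e^(rT) = (696.22 − 15.3847)·e^0.069500 = 680.8353 × 1.071972 = 729.8364
Market HK$750.97 > fair 729.8364: forward overpriced → cash-and-carry (borrow at r, buy the stock and collect the dividends, short the forward).
Profit at T = |F_mkt − F*| = |750.97 − 729.8364| = HK$21.13 per share

HK$21.13 per share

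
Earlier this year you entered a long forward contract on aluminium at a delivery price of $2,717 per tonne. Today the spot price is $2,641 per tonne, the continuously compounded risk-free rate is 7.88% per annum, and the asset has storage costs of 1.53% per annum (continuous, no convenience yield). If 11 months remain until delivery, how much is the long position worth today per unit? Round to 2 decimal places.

$150.64 per tonne

Current fair forward for the remaining 11 months: F = S·e^((r + u)·T), (r + u) = 0.0788 + 0.0153 = 0.0941
F = 2641 · e^(0.0941 × 11/12) = 2641 × 1.09008790 = 2878.9221
Value of long forward = (F − K)·e^(−rT) = (2878.9221 − 2717) · e^(−0.0788·11/12)
= 161.9221 × 0.93031380 = 150.64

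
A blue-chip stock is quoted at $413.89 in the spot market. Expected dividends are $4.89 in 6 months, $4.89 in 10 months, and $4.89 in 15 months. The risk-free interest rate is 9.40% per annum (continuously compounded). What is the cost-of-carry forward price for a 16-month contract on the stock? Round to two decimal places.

PV(dividends) I = 4.89·e^(−0.0940·6/12) + 4.89·e^(−0.0940·10/12) + 4.89·e^(−0.0940·15/12)
I = 4.6655 + 4.5216 + 4.3479 = 13.5350
F = (S − I)·e^(rT) = (413.89 − 13.5350) · e^(0.0940·16/12)
= 400.3550 · e^0.125333 = 400.3550 × 1.133526 = $453.81

$453.81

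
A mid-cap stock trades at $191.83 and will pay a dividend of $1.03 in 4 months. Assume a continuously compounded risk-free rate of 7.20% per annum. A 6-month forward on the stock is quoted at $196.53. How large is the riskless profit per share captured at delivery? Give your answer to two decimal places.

$1.29 per share

PV(dividends) I = 1.03·e^(−0.0720·4/12) = 1.0056
Fair forward F* = (S − I)·e^(rT) = (191.83 − 1.0056)·e^0.036000 = 190.8244 × 1.036656 = 197.8193
Market $196.53 < fair 197.8193: forward underpriced → reverse cash-and-carry (short the stock, invest proceeds at r, pay the dividends, go long the forward).
Profit at T = |F_mkt − F*| = |196.53 − 197.8193| = $1.29 per share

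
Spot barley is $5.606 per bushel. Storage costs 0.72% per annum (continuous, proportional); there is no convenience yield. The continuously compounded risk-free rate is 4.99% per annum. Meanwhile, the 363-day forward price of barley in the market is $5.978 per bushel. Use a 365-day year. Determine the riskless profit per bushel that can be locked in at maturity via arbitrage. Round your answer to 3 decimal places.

$0.044 per bushel

Fair forward: F* = S·e^(carry·T), with carry = (r + u) = 0.0499 + 0.0072 = 0.0571
F* = 5.606 · e^(0.0571 × 363/365) = 5.606 · e^0.056787 = 5.606 × 1.058430 = $5.9336
Market $5.978 > fair $5.9336: forward overpriced → cash-and-carry (buy spot, short the forward).
At maturity, profit = |F_mkt − F*| = |5.978 − 5.9336| = $0.044 per bushel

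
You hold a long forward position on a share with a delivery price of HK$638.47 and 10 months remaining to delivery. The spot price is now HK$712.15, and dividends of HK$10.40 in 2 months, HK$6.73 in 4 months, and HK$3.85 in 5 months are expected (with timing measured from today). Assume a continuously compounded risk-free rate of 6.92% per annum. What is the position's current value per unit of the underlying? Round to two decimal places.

HK$88.86

PV(remaining dividends) I = 10.40·e^(−0.0692·2/12) + 6.73·e^(−0.0692·4/12) + 3.85·e^(−0.0692·5/12) = 20.5979
Current forward F = (S − I)·e^(rT) = (712.15 − 20.5979)·e^(0.0692·10/12) = 691.5521 × 1.059362 = 732.6040
Value (long) = (F − K)·e^(−rT) = (732.6040 − 638.47) × 0.943965 = 88.8592
Value = HK$88.86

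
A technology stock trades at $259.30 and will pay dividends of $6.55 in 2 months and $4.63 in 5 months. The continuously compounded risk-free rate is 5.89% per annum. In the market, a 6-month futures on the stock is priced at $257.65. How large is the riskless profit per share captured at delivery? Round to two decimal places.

PV(dividends) I = 6.55·e^(−0.0589·2/12) + 4.63·e^(−0.0589·5/12) = 11.0038
Fair futures F* = (S − I)·e^(rT) = (259.30 − 11.0038)·e^0.029450 = 248.2962 × 1.029888 = 255.7173
Market $257.65 > fair 255.7173: forward overpriced → cash-and-carry (borrow at r, buy the stock and collect the dividends, short the forward).
Profit at T = |F_mkt − F*| = |257.65 − 255.7173| = $1.93 per share

$1.93 per share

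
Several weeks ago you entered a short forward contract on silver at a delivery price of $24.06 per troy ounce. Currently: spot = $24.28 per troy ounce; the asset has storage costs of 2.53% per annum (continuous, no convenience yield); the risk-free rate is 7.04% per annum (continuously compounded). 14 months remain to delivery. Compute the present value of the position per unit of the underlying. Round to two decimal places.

Current fair forward for the remaining 14 months: F = S·e^((r + u)·T), (r + u) = 0.0704 + 0.0253 = 0.0957
F = 24.28 · e^(0.0957 × 14/12) = 24.28 × 1.118121 = 27.1480
Value of long forward = (F − K)·e^(−rT) = (27.1480 − 24.06) · e^(−0.0704·14/12)
= 3.0880 × 0.921149 = 2.84
Short position value = −(long value) = -$2.84

-$2.84 per troy ounce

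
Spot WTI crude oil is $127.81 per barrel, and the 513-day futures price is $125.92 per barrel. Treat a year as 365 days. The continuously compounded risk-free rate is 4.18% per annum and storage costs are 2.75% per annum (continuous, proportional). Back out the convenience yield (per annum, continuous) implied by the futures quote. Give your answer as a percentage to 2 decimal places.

F = S·e^((r+u−y)T) ⇒ (r+u−y) = ln(F/S)/T
ln(125.92/127.81) = -0.014898; /T ⇒ -0.010600
y = r + u − ln(F/S)/T = 0.0418 + 0.0275 + 0.010600 = 0.079900
y = 7.99%

7.99%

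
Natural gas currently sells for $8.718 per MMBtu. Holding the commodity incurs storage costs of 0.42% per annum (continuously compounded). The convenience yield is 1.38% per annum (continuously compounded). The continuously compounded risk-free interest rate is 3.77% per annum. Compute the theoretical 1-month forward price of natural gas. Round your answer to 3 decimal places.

Net carry = r + u − y = 0.0377 + 0.0042 − 0.0138 = 0.0281
F = S·e^((r+u−y)T) = 8.718 · e^(0.0281 × 1/12) = 8.718 · e^0.002342
= 8.718 × 1.002345 = $8.738 per MMBtu

$8.738 per MMBtu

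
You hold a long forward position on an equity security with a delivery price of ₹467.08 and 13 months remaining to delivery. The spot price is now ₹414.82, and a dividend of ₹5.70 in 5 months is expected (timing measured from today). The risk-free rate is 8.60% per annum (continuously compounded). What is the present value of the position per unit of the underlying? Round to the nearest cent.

-₹16.21

PV(remaining dividends) I = 5.70·e^(−0.0860·5/12) = 5.4994
Current forward F = (S − I)·e^(rT) = (414.82 − 5.4994)·e^(0.0860·13/12) = 409.3206 × 1.097645 = 449.2887
Value (long) = (F − K)·e^(−rT) = (449.2887 − 467.08) × 0.911042 = -16.2086
Value = -₹16.21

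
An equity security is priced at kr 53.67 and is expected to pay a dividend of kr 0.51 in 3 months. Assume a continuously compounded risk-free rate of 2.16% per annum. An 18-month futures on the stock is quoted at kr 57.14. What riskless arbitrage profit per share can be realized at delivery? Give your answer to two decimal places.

PV(dividends) I = 0.51·e^(−0.0216·3/12) = 0.5073
Fair futures F* = (S − I)·e^(rT) = (53.67 − 0.5073)·e^0.032400 = 53.1627 × 1.032931 = 54.9134
Market kr 57.14 > fair 54.9134: forward overpriced → cash-and-carry (borrow at r, buy the stock and collect the dividends, short the forward).
Profit at T = |F_mkt − F*| = |57.14 − 54.9134| = kr 2.23 per share

kr 2.23 per share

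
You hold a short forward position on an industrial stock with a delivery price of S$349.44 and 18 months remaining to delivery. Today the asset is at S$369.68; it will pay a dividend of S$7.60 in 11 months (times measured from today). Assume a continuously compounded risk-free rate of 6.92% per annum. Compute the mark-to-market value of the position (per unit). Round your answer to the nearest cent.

-S$47.56

PV(remaining dividends) I = 7.60·e^(−0.0692·11/12) = 7.1329
Current forward F = (S − I)·e^(rT) = (369.68 − 7.1329)·e^(0.0692·18/12) = 362.5471 × 1.109379 = 402.2021
Value (long) = (F − K)·e^(−rT) = (402.2021 − 349.44) × 0.901406 = 47.5601
Short position value = −(long value) = -S$47.56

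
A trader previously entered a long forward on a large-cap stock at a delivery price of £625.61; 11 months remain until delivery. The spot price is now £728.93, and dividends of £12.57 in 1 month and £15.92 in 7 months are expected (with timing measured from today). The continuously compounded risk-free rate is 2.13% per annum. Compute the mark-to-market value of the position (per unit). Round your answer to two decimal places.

PV(remaining dividends) I = 12.57·e^(−0.0213·1/12) + 15.92·e^(−0.0213·7/12) = 28.2711
Current forward F = (S − I)·e^(rT) = (728.93 − 28.2711)·e^(0.0213·11/12) = 700.6589 × 1.019717 = 714.4738
Value (long) = (F − K)·e^(−rT) = (714.4738 − 625.61) × 0.980664 = 87.1455
Value = £87.15

£87.15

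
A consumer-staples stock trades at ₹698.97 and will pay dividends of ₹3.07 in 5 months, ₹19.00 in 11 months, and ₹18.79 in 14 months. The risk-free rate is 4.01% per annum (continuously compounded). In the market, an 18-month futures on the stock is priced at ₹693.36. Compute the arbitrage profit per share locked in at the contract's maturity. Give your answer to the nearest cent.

₹7.24 per share

PV(dividends) I = 3.07·e^(−0.0401·5/12) + 19.00·e^(−0.0401·11/12) + 18.79·e^(−0.0401·14/12) = 39.2646
Fair futures F* = (S − I)·e^(rT) = (698.97 − 39.2646)·e^0.060150 = 659.7054 × 1.061996 = 700.6045
Market ₹693.36 < fair 700.6045: forward underpriced → reverse cash-and-carry (short the stock, invest proceeds at r, pay the dividends, go long the forward).
Profit at T = |F_mkt − F*| = |693.36 − 700.6045| = ₹7.24 per share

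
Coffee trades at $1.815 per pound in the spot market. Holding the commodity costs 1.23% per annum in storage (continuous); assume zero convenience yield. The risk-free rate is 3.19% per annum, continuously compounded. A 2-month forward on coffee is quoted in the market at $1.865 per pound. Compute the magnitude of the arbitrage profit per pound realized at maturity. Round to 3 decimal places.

$0.037 per pound

Fair forward: F* = S·e^(carry·T), with carry = (r + u) = 0.0319 + 0.0123 = 0.0442
F* = 1.815 · e^(0.0442 × 2/12) = 1.815 · e^0.007367 = 1.815 × 1.007394 = $1.8284
Market $1.865 > fair $1.8284: forward overpriced → cash-and-carry (buy spot, short the forward).
At maturity, profit = |F_mkt − F*| = |1.865 − 1.8284| = $0.037 per pound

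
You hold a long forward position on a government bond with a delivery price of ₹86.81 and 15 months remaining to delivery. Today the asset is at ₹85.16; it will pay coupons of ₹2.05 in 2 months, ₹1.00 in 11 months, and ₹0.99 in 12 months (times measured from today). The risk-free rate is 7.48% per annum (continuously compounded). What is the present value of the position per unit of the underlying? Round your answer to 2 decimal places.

₹2.22

PV(remaining coupons) I = 2.05·e^(−0.0748·2/12) + 1.00·e^(−0.0748·11/12) + 0.99·e^(−0.0748·12/12) = 3.8770
Current forward F = (S − I)·e^(rT) = (85.16 − 3.8770)·e^(0.0748·15/12) = 81.2830 × 1.098011 = 89.2496
Value (long) = (F − K)·e^(−rT) = (89.2496 − 86.81) × 0.910738 = 2.2218
Value = ₹2.22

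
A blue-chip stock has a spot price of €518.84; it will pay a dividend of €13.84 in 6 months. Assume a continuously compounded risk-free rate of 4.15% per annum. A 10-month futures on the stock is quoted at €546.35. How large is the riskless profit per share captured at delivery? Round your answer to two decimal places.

€23.29 per share

PV(dividends) I = 13.84·e^(−0.0415·6/12) = 13.5558
Fair futures F* = (S − I)·e^(rT) = (518.84 − 13.5558)·e^0.034583 = 505.2842 × 1.035188 = 523.0641
Market €546.35 > fair 523.0641: forward overpriced → cash-and-carry (borrow at r, buy the stock and collect the dividends, short the forward).
Profit at T = |F_mkt − F*| = |546.35 − 523.0641| = €23.29 per share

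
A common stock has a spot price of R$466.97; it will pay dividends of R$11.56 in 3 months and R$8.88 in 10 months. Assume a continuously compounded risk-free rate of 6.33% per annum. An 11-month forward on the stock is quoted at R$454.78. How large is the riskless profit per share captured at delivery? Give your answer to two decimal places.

PV(dividends) I = 11.56·e^(−0.0633·3/12) + 8.88·e^(−0.0633·10/12) = 19.8022
Fair forward F* = (S − I)·e^(rT) = (466.97 − 19.8022)·e^0.058025 = 447.1678 × 1.059741 = 473.8821
Market R$454.78 < fair 473.8821: forward underpriced → reverse cash-and-carry (short the stock, invest proceeds at r, pay the dividends, go long the forward).
Profit at T = |F_mkt − F*| = |454.78 − 473.8821| = R$19.10 per share

R$19.10 per share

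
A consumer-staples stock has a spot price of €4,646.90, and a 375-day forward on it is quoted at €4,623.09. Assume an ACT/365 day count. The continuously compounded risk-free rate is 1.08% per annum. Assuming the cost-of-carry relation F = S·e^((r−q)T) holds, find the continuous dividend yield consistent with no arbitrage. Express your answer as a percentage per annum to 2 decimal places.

1.58%

From F = S·e^((r−q)T): (r − q) = ln(F/S)/T
ln(4623.09/4646.90) = ln(0.994876) = -0.005137
(r − q) = -0.005137 / (375/365) = -0.005000
q = r − ln(F/S)/T = 0.0108 + 0.005000 = 0.015800
q = 1.58%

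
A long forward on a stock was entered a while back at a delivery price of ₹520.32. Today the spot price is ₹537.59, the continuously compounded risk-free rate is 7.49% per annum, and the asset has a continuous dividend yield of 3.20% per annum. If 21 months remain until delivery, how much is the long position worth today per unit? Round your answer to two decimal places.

₹51.91

Current fair forward for the remaining 21 months: F = S·e^((r − q)·T), (r − q) = 0.0749 − 0.0320 = 0.0429
F = 537.59 · e^(0.0429 × 21/12) = 537.59 × 1.077965 = 579.5032
Value of long forward = (F − K)·e^(−rT) = (579.5032 − 520.32) · e^(−0.0749·21/12)
= 59.1832 × 0.877152 = 51.91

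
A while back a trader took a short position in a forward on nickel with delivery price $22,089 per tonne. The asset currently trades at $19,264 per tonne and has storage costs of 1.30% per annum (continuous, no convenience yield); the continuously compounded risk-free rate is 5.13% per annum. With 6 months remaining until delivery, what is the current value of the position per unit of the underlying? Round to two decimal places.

Current fair forward for the remaining 6 months: F = S·e^((r + u)·T), (r + u) = 0.0513 + 0.0130 = 0.0643
F = 19264 · e^(0.0643 × 6/12) = 19264 × 1.03267239 = 19893.4009
Value of long forward = (F − K)·e^(−rT) = (19893.4009 − 22089) · e^(−0.0513·6/12)
= -2195.5991 × 0.97467617 = -2140.00
Short position value = −(long value) = $2140.00

$2140.00 per tonne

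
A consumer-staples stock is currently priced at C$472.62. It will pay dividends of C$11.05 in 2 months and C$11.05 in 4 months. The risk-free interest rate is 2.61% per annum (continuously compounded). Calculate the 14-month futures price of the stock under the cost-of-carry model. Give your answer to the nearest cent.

C$464.60

PV(dividends) I = 11.05·e^(−0.0261·2/12) + 11.05·e^(−0.0261·4/12)
I = 11.0020 + 10.9543 = 21.9563
F = (S − I)·e^(rT) = (472.62 − 21.9563) · e^(0.0261·14/12)
= 450.6637 · e^0.030450 = 450.6637 × 1.030918 = C$464.60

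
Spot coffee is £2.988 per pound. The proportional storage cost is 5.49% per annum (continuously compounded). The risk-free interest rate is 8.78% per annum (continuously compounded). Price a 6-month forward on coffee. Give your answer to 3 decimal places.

£3.209 per pound

Net carry = r + u − y = 0.0878 + 0.0549 − 0.0000 = 0.1427
F = S·e^((r+u−y)T) = 2.988 · e^(0.1427 × 6/12) = 2.988 · e^0.071350
= 2.988 × 1.073957 = £3.209 per pound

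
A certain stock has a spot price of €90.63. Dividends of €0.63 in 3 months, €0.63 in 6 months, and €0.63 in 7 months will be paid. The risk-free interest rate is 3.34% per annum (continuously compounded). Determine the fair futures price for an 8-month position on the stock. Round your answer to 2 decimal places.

PV(dividends) I = 0.63·e^(−0.0334·3/12) + 0.63·e^(−0.0334·6/12) + 0.63·e^(−0.0334·7/12)
I = 0.6248 + 0.6196 + 0.6178 = 1.8622
F = (S − I)·e^(rT) = (90.63 − 1.8622) · e^(0.0334·8/12)
= 88.7678 · e^0.022267 = 88.7678 × 1.022517 = €90.77

€90.77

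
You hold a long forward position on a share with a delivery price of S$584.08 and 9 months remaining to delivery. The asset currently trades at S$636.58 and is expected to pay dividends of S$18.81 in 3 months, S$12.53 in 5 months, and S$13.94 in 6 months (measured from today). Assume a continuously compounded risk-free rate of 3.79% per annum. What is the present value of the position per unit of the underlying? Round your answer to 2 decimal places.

PV(remaining dividends) I = 18.81·e^(−0.0379·3/12) + 12.53·e^(−0.0379·5/12) + 13.94·e^(−0.0379·6/12) = 44.6446
Current forward F = (S − I)·e^(rT) = (636.58 − 44.6446)·e^(0.0379·9/12) = 591.9354 × 1.028833 = 609.0027
Value (long) = (F − K)·e^(−rT) = (609.0027 − 584.08) × 0.971975 = 24.2242
Value = S$24.22

S$24.22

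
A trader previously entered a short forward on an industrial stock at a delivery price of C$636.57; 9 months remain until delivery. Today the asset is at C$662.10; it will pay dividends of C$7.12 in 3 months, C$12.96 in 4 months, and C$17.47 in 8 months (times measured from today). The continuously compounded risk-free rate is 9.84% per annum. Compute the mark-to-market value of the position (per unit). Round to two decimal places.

PV(remaining dividends) I = 7.12·e^(−0.0984·3/12) + 12.96·e^(−0.0984·4/12) + 17.47·e^(−0.0984·8/12) = 35.8495
Current forward F = (S − I)·e^(rT) = (662.10 − 35.8495)·e^(0.0984·9/12) = 626.2505 × 1.076591 = 674.2157
Value (long) = (F − K)·e^(−rT) = (674.2157 − 636.57) × 0.928857 = 34.9675
Short position value = −(long value) = -C$34.97

-C$34.97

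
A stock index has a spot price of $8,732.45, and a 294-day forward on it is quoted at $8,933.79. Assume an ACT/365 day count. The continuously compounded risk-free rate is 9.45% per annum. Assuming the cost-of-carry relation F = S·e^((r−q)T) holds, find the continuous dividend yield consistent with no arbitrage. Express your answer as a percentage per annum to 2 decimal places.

From F = S·e^((r−q)T): (r − q) = ln(F/S)/T
ln(8933.79/8732.45) = ln(1.023057) = 0.022795
(r − q) = 0.022795 / (294/365) = 0.028300
q = r − ln(F/S)/T = 0.0945 − 0.028300 = 0.066200
q = 6.62%

6.62%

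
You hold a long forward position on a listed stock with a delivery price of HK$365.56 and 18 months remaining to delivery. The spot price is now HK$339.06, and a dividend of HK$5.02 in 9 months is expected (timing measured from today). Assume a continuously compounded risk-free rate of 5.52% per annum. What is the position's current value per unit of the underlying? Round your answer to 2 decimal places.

-HK$2.27

PV(remaining dividends) I = 5.02·e^(−0.0552·9/12) = 4.8164
Current forward F = (S − I)·e^(rT) = (339.06 − 4.8164)·e^(0.0552·18/12) = 334.2436 × 1.086325 = 363.0972
Value (long) = (F − K)·e^(−rT) = (363.0972 − 365.56) × 0.920535 = -2.2671
Value = -HK$2.27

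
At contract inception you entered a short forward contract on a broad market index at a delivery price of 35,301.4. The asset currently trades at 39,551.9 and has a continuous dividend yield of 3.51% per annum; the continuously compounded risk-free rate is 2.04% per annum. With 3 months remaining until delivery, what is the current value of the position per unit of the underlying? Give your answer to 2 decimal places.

Current fair forward for the remaining 3 months: F = S·e^((r − q)·T), (r − q) = 0.0204 − 0.0351 = -0.0147
F = 39551.9 · e^(-0.0147 × 3/12) = 39551.9 × 0.99633174 = 39406.8133
Value of long forward = (F − K)·e^(−rT) = (39406.8133 − 35301.4) · e^(−0.0204·3/12)
= 4105.4133 × 0.99491298 = 4084.53
Short position value = −(long value) = -4084.53

-4084.53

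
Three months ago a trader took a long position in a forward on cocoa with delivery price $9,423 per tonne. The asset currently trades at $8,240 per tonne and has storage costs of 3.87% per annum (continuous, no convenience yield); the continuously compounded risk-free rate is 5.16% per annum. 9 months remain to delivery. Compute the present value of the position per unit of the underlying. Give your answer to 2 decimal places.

Current fair forward for the remaining 9 months: F = S·e^((r + u)·T), (r + u) = 0.0516 + 0.0387 = 0.0903
F = 8240 · e^(0.0903 × 9/12) = 8240 × 1.07007100 = 8817.3850
Value of long forward = (F − K)·e^(−rT) = (8817.3850 − 9423) · e^(−0.0516·9/12)
= -605.6150 × 0.96203928 = -582.63

-$582.63 per tonne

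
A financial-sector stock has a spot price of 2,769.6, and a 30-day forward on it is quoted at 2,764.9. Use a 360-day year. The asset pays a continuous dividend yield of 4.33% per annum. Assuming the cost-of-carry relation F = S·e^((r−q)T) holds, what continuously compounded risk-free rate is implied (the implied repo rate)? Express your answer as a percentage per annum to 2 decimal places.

2.29%

From F = S·e^((r−q)T): (r − q) = ln(F/S)/T
ln(2764.9/2769.6) = ln(0.998303) = -0.001698
(r − q) = -0.001698 / (30/360) = -0.020376
r = ln(F/S)/T + q = -0.020376 + 0.0433 = 0.022924
r = 2.29%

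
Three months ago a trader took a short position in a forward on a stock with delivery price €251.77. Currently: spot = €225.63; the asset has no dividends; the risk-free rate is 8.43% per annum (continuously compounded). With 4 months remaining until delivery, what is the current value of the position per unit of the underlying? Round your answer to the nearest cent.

€19.16

Current fair forward for the remaining 4 months: F = S·e^(r·T), r = 0.0843
F = 225.63 · e^(0.0843 × 4/12) = 225.63 × 1.028499 = 232.0602
Value of long forward = (F − K)·e^(−rT) = (232.0602 − 251.77) · e^(−0.0843·4/12)
= -19.7098 × 0.972291 = -19.16
Short position value = −(long value) = €19.16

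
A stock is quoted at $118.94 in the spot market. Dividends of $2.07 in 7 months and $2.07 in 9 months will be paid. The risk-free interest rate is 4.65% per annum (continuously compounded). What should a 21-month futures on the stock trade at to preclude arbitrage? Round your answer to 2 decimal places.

PV(dividends) I = 2.07·e^(−0.0465·7/12) + 2.07·e^(−0.0465·9/12)
I = 2.0146 + 1.9991 = 4.0137
F = (S − I)·e^(rT) = (118.94 − 4.0137) · e^(0.0465·21/12)
= 114.9263 · e^0.081375 = 114.9263 × 1.084778 = $124.67

$124.67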